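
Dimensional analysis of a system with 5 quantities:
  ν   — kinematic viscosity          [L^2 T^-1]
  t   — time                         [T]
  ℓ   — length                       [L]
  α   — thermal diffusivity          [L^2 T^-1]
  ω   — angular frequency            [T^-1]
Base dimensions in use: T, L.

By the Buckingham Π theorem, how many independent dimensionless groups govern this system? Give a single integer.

3

Dimensional matrix (T×L by ν×t×ℓ×α×ω):
  T: [-1  1  0 -1 -1]
  L: [ 2  0  1  2  0]
RREF → pivots at {ν,t} ⇒ r = 2
5 vars − rank 2 = 3 Π groups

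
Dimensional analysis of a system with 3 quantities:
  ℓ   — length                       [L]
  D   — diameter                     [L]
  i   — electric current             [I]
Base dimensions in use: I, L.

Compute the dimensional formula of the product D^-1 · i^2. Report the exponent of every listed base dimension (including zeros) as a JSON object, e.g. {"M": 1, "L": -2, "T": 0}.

{"I": 2, "L": -1}

Dimensional matrix (I×L by ℓ×D×i):
  I: [ 0  0  1]
  L: [ 1  1  0]
  [I]: (-1)·0+(2)·1 = 2
  [L]: (-1)·1+(2)·0 = -1
⇒ I^2 L^-1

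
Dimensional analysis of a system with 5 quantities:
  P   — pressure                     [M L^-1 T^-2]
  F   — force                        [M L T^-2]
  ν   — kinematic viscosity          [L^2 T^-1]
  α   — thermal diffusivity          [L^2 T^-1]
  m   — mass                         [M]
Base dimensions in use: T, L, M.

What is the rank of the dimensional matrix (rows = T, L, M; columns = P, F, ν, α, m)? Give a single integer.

Dimensional matrix (T×L×M by P×F×ν×α×m):
  T: [-2 -2 -1 -1  0]
  L: [-1  1  2  2  0]
  M: [ 1  1  0  0  1]
Echelon form has 3 nonzero rows (pivots: P,F,ν)

3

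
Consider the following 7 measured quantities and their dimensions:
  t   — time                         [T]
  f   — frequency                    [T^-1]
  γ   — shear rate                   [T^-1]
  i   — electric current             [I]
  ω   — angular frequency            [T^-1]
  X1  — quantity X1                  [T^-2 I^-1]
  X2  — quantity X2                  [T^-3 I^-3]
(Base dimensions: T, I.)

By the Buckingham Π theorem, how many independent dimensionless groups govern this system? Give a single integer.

5

Write exponents as rows T,I / cols t,f,γ,i,ω,X1,X2:
  T: [ 1 -1 -1  0 -1 -2 -3]
  I: [ 0  0  0  1  0 -1 -3]
RREF → pivots at {t,i} ⇒ r = 2
n=7, r=2 ⇒ 5 dimensionless groups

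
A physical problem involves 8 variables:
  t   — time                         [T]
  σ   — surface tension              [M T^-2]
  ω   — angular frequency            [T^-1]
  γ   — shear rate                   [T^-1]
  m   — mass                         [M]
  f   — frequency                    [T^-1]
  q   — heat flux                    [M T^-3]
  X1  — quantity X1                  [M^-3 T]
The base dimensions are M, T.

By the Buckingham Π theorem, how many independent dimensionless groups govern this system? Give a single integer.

6

Exponent matrix [M,T] × [t,σ,ω,γ,m,f,q,X1]:
  M: [ 0  1  0  0  1  0  1 -3]
  T: [ 1 -2 -1 -1  0 -1 -3  1]
Echelon form has 2 nonzero rows (pivots: t,σ)
n=8, r=2 ⇒ 6 dimensionless groups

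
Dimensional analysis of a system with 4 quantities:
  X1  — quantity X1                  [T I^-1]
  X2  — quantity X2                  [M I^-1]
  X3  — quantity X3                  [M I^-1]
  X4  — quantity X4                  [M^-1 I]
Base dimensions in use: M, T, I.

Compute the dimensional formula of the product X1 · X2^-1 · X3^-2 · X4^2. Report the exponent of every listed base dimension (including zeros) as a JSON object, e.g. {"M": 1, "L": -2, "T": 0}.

{"M": -5, "T": 1, "I": 4}

Write exponents as rows M,T,I / cols X1,X2,X3,X4:
  M: [ 0  1  1 -1]
  T: [ 1  0  0  0]
  I: [-1 -1 -1  1]
  [M]: (1)·0+(-1)·1+(-2)·1+(2)·-1 = -5
  [T]: (1)·1+(-1)·0+(-2)·0+(2)·0 = 1
  [I]: (1)·-1+(-1)·-1+(-2)·-1+(2)·1 = 4
⇒ M^-5 T I^4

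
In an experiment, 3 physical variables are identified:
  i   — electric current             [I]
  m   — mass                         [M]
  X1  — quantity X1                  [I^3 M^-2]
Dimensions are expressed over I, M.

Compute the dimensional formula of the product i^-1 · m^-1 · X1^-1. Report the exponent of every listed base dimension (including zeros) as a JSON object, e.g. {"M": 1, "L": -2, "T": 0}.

Exponent matrix [I,M] × [i,m,X1]:
  I: [ 1  0  3]
  M: [ 0  1 -2]
  [I]: (-1)·1+(-1)·0+(-1)·3 = -4
  [M]: (-1)·0+(-1)·1+(-1)·-2 = 1
⇒ I^-4 M

{"I": -4, "M": 1}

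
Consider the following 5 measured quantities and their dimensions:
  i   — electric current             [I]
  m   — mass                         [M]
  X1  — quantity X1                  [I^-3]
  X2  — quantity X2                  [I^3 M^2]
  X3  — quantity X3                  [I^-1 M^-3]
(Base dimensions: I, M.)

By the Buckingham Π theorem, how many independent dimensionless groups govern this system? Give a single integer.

3

Dimensional matrix (I×M by i×m×X1×X2×X3):
  I: [ 1  0 -3  3 -1]
  M: [ 0  1  0  2 -3]
Echelon form has 2 nonzero rows (pivots: i,m)
Π count = n − r = 5 − 2 = 3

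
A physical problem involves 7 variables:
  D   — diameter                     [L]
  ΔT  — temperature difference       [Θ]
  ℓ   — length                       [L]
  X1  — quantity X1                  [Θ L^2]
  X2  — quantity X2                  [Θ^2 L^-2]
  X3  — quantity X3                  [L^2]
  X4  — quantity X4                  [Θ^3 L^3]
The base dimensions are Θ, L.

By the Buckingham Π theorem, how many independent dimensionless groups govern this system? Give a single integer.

Write exponents as rows Θ,L / cols D,ΔT,ℓ,X1,X2,X3,X4:
  Θ: [ 0  1  0  1  2  0  3]
  L: [ 1  0  1  2 -2  2  3]
Echelon form has 2 nonzero rows (pivots: D,ΔT)
7 vars − rank 2 = 5 Π groups

5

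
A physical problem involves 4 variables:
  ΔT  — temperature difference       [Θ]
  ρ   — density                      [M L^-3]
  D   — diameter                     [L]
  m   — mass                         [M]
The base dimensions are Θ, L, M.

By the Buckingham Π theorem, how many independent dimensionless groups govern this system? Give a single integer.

1

Exponent matrix [Θ,L,M] × [ΔT,ρ,D,m]:
  Θ: [ 1  0  0  0]
  L: [ 0 -3  1  0]
  M: [ 0  1  0  1]
Row reduction gives pivot columns ΔT,ρ,D; rank = 3
4 vars − rank 3 = 1 Π group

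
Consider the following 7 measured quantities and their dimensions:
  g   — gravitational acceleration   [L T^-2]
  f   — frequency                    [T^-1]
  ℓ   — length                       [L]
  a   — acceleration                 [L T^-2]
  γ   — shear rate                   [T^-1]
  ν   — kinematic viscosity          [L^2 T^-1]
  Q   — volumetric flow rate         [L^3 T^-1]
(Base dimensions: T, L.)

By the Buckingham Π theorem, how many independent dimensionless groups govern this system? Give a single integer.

5

Exponent matrix [T,L] × [g,f,ℓ,a,γ,ν,Q]:
  T: [-2 -1  0 -2 -1 -1 -1]
  L: [ 1  0  1  1  0  2  3]
Echelon form has 2 nonzero rows (pivots: g,f)
Π count = n − r = 7 − 2 = 5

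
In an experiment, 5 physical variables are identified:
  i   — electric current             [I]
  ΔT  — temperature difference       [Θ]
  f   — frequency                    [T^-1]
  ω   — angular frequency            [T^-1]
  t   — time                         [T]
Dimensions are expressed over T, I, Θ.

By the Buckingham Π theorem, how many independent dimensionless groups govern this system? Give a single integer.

Write exponents as rows T,I,Θ / cols i,ΔT,f,ω,t:
  T: [ 0  0 -1 -1  1]
  I: [ 1  0  0  0  0]
  Θ: [ 0  1  0  0  0]
RREF → pivots at {i,ΔT,f} ⇒ r = 3
Π count = n − r = 5 − 3 = 2

2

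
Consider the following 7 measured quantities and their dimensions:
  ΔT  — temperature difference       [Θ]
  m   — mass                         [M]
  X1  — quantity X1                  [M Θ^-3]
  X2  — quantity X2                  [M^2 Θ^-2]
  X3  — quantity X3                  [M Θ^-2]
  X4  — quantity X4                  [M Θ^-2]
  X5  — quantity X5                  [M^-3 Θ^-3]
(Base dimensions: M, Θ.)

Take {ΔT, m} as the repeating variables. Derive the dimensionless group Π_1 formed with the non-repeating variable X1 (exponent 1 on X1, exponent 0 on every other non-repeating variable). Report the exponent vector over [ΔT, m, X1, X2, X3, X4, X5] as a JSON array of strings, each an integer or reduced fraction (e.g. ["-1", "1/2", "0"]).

Exponent matrix [M,Θ] × [ΔT,m,X1,X2,X3,X4,X5]:
  M: [ 0  1  1  2  1  1 -3]
  Θ: [ 1  0 -3 -2 -2 -2 -3]
RREF → pivots at {ΔT,m} ⇒ r = 2
Repeat: ΔT,m; free: X1,X2,X3,X4,X5
RREF:
  r0: [   1    0   -3   -2   -2   -2   -3]
  r1: [   0    1    1    2    1    1   -3]
Fix exponent of X1 at 1, X2 at 0, X3 at 0, X4 at 0, X5 at 0; solve each RREF row for its pivot's exponent:
  r0: exp(ΔT) + (-3)·1 = 0 ⇒ exp(ΔT) = 3
  r1: exp(m) + (1)·1 = 0 ⇒ exp(m) = -1
Π_1 = ΔT^3 · m^-1 · X1

["3", "-1", "1", "0", "0", "0", "0"]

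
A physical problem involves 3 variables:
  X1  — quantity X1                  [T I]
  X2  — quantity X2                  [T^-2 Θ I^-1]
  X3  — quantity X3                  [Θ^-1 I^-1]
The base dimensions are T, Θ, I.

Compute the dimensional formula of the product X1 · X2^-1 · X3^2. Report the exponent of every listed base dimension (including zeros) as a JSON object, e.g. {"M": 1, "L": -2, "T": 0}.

Exponent matrix [T,Θ,I] × [X1,X2,X3]:
  T: [ 1 -2  0]
  Θ: [ 0  1 -1]
  I: [ 1 -1 -1]
  [T]: (1)·1+(-1)·-2+(2)·0 = 3
  [Θ]: (1)·0+(-1)·1+(2)·-1 = -3
  [I]: (1)·1+(-1)·-1+(2)·-1 = 0
⇒ T^3 Θ^-3

{"T": 3, "Θ": -3, "I": 0}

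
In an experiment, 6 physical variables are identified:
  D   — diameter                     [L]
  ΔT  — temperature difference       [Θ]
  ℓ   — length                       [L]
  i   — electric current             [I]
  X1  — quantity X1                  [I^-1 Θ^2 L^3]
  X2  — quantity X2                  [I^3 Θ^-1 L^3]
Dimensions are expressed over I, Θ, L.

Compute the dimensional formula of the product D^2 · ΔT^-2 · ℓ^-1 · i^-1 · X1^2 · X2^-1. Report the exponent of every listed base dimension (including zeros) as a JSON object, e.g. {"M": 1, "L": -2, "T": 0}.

{"I": -6, "Θ": 3, "L": 4}

Dimensional matrix (I×Θ×L by D×ΔT×ℓ×i×X1×X2):
  I: [ 0  0  0  1 -1  3]
  Θ: [ 0  1  0  0  2 -1]
  L: [ 1  0  1  0  3  3]
  [I]: (2)·0+(-2)·0+(-1)·0+(-1)·1+(2)·-1+(-1)·3 = -6
  [Θ]: (2)·0+(-2)·1+(-1)·0+(-1)·0+(2)·2+(-1)·-1 = 3
  [L]: (2)·1+(-2)·0+(-1)·1+(-1)·0+(2)·3+(-1)·3 = 4
⇒ I^-6 Θ^3 L^4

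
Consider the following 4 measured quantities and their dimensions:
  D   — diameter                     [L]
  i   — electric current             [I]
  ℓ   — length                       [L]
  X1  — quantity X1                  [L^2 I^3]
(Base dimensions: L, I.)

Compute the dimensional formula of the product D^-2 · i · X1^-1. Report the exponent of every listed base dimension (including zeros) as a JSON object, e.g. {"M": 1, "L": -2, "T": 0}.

{"L": -4, "I": -2}

Dimensional matrix (L×I by D×i×ℓ×X1):
  L: [ 1  0  1  2]
  I: [ 0  1  0  3]
  [L]: (-2)·1+(1)·0+(-1)·2 = -4
  [I]: (-2)·0+(1)·1+(-1)·3 = -2
⇒ L^-4 I^-2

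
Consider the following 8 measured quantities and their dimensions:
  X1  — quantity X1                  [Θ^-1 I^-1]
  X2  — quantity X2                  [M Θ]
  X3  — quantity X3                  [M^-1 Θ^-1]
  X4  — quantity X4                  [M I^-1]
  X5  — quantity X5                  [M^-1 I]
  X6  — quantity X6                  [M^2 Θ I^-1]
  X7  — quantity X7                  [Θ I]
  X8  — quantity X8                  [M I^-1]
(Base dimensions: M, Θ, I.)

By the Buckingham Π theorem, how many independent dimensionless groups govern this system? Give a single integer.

Write exponents as rows M,Θ,I / cols X1,X2,X3,X4,X5,X6,X7,X8:
  M: [ 0  1 -1  1 -1  2  0  1]
  Θ: [-1  1 -1  0  0  1  1  0]
  I: [-1  0  0 -1  1 -1  1 -1]
Echelon form has 2 nonzero rows (pivots: X1,X2)
Π count = n − r = 8 − 2 = 6

6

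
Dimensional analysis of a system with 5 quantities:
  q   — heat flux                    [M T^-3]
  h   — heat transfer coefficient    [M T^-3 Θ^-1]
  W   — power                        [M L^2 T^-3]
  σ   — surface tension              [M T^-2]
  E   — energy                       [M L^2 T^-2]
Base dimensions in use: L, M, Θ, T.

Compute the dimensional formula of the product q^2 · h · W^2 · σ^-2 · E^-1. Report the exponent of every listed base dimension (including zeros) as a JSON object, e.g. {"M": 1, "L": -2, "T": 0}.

Exponent matrix [L,M,Θ,T] × [q,h,W,σ,E]:
  L: [ 0  0  2  0  2]
  M: [ 1  1  1  1  1]
  Θ: [ 0 -1  0  0  0]
  T: [-3 -3 -3 -2 -2]
  [L]: (2)·0+(1)·0+(2)·2+(-2)·0+(-1)·2 = 2
  [M]: (2)·1+(1)·1+(2)·1+(-2)·1+(-1)·1 = 2
  [Θ]: (2)·0+(1)·-1+(2)·0+(-2)·0+(-1)·0 = -1
  [T]: (2)·-3+(1)·-3+(2)·-3+(-2)·-2+(-1)·-2 = -9
⇒ L^2 M^2 Θ^-1 T^-9

{"L": 2, "M": 2, "Θ": -1, "T": -9}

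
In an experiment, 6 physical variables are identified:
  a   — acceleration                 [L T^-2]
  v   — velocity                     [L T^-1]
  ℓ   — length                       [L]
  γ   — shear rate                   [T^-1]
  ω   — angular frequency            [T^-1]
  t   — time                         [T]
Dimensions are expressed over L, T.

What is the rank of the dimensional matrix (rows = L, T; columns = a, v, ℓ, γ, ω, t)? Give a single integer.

Exponent matrix [L,T] × [a,v,ℓ,γ,ω,t]:
  L: [ 1  1  1  0  0  0]
  T: [-2 -1  0 -1 -1  1]
Row reduction gives pivot columns a,v; rank = 2

2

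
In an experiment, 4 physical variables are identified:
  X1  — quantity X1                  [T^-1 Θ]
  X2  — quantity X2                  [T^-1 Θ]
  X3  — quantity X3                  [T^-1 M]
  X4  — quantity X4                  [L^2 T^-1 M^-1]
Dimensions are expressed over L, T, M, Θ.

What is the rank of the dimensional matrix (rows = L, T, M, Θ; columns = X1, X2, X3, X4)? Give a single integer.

3

Dimensional matrix (L×T×M×Θ by X1×X2×X3×X4):
  L: [ 0  0  0  2]
  T: [-1 -1 -1 -1]
  M: [ 0  0  1 -1]
  Θ: [ 1  1  0  0]
Echelon form has 3 nonzero rows (pivots: X1,X3,X4)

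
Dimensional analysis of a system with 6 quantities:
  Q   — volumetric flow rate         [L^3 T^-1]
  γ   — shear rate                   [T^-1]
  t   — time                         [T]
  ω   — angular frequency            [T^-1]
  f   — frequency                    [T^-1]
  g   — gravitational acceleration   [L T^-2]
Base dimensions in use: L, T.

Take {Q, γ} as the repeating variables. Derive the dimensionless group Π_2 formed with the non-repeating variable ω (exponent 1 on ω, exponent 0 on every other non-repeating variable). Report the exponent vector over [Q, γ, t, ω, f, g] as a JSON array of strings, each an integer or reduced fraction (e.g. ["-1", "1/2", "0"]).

["0", "-1", "0", "1", "0", "0"]

Exponent matrix [L,T] × [Q,γ,t,ω,f,g]:
  L: [ 3  0  0  0  0  1]
  T: [-1 -1  1 -1 -1 -2]
Row reduction gives pivot columns Q,γ; rank = 2
Repeat: Q,γ; free: t,ω,f,g
RREF:
  r0: [   1    0    0    0    0  1/3]
  r1: [   0    1   -1    1    1  5/3]
Fix exponent of ω at 1, t at 0, f at 0, g at 0; solve each RREF row for its pivot's exponent:
  r0: exp(Q) + (0)·1 = 0 ⇒ exp(Q) = 0
  r1: exp(γ) + (1)·1 = 0 ⇒ exp(γ) = -1
Π_2 = γ^-1 · ω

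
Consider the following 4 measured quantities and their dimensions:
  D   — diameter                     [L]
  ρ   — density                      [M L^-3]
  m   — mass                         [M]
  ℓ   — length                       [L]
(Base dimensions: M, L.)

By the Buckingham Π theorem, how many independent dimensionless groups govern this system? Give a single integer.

Exponent matrix [M,L] × [D,ρ,m,ℓ]:
  M: [ 0  1  1  0]
  L: [ 1 -3  0  1]
Echelon form has 2 nonzero rows (pivots: D,ρ)
4 vars − rank 2 = 2 Π groups

2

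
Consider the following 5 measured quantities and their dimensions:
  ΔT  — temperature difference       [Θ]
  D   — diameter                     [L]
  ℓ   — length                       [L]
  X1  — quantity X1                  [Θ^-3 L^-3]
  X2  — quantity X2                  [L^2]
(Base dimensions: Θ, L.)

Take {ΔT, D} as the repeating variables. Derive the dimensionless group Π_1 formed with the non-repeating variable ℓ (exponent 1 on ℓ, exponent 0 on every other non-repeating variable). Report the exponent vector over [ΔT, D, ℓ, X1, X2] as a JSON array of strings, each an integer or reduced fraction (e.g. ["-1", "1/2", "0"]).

Dimensional matrix (Θ×L by ΔT×D×ℓ×X1×X2):
  Θ: [ 1  0  0 -3  0]
  L: [ 0  1  1 -3  2]
Echelon form has 2 nonzero rows (pivots: ΔT,D)
Pivot set = {ΔT,D}, free = {ℓ,X1,X2}
RREF:
  r0: [   1    0    0   -3    0]
  r1: [   0    1    1   -3    2]
Fix exponent of ℓ at 1, X1 at 0, X2 at 0; solve each RREF row for its pivot's exponent:
  r0: exp(ΔT) + (0)·1 = 0 ⇒ exp(ΔT) = 0
  r1: exp(D) + (1)·1 = 0 ⇒ exp(D) = -1
Π_1 = D^-1 · ℓ

["0", "-1", "1", "0", "0"]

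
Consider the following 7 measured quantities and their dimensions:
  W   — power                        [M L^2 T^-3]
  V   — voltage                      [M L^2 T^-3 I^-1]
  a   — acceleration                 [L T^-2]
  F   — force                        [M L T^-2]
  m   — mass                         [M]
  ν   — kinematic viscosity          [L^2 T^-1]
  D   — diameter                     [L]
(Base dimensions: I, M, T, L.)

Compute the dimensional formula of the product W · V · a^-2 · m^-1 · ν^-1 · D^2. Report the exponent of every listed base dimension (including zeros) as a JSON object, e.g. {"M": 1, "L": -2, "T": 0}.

Exponent matrix [I,M,T,L] × [W,V,a,F,m,ν,D]:
  I: [ 0 -1  0  0  0  0  0]
  M: [ 1  1  0  1  1  0  0]
  T: [-3 -3 -2 -2  0 -1  0]
  L: [ 2  2  1  1  0  2  1]
  [I]: (1)·0+(1)·-1+(-2)·0+(-1)·0+(-1)·0+(2)·0 = -1
  [M]: (1)·1+(1)·1+(-2)·0+(-1)·1+(-1)·0+(2)·0 = 1
  [T]: (1)·-3+(1)·-3+(-2)·-2+(-1)·0+(-1)·-1+(2)·0 = -1
  [L]: (1)·2+(1)·2+(-2)·1+(-1)·0+(-1)·2+(2)·1 = 2
⇒ I^-1 M T^-1 L^2

{"I": -1, "M": 1, "T": -1, "L": 2}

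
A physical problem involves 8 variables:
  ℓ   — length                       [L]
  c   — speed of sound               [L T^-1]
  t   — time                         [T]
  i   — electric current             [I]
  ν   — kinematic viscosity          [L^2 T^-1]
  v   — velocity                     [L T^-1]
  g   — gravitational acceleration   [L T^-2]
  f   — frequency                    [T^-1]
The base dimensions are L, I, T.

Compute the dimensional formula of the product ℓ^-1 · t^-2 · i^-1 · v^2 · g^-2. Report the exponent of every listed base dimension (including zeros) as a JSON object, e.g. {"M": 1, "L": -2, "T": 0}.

Exponent matrix [L,I,T] × [ℓ,c,t,i,ν,v,g,f]:
  L: [ 1  1  0  0  2  1  1  0]
  I: [ 0  0  0  1  0  0  0  0]
  T: [ 0 -1  1  0 -1 -1 -2 -1]
  [L]: (-1)·1+(-2)·0+(-1)·0+(2)·1+(-2)·1 = -1
  [I]: (-1)·0+(-2)·0+(-1)·1+(2)·0+(-2)·0 = -1
  [T]: (-1)·0+(-2)·1+(-1)·0+(2)·-1+(-2)·-2 = 0
⇒ L^-1 I^-1

{"L": -1, "I": -1, "T": 0}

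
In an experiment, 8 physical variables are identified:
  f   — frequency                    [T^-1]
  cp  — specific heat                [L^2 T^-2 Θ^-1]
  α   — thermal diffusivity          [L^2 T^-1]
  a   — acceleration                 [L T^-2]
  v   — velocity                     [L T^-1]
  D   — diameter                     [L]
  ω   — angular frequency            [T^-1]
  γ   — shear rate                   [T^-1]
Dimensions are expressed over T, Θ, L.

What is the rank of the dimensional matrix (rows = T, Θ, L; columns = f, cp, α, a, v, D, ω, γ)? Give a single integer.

Exponent matrix [T,Θ,L] × [f,cp,α,a,v,D,ω,γ]:
  T: [-1 -2 -1 -2 -1  0 -1 -1]
  Θ: [ 0 -1  0  0  0  0  0  0]
  L: [ 0  2  2  1  1  1  0  0]
RREF → pivots at {f,cp,α} ⇒ r = 3

3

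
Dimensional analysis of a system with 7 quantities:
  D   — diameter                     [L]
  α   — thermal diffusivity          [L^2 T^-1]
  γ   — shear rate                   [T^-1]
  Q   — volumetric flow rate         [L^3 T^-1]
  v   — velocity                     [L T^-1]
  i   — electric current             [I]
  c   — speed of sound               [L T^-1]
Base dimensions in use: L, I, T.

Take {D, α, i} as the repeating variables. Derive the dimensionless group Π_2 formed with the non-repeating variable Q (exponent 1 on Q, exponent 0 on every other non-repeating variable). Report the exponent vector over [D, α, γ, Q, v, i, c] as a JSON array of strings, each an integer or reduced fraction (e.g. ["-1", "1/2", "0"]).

Write exponents as rows L,I,T / cols D,α,γ,Q,v,i,c:
  L: [ 1  2  0  3  1  0  1]
  I: [ 0  0  0  0  0  1  0]
  T: [ 0 -1 -1 -1 -1  0 -1]
RREF → pivots at {D,α,i} ⇒ r = 3
Pivot set = {D,α,i}, free = {γ,Q,v,c}
RREF:
  r0: [   1    0   -2    1   -1    0   -1]
  r1: [   0    1    1    1    1    0    1]
  r2: [   0    0    0    0    0    1    0]
Fix exponent of Q at 1, γ at 0, v at 0, c at 0; solve each RREF row for its pivot's exponent:
  r0: exp(D) + (1)·1 = 0 ⇒ exp(D) = -1
  r1: exp(α) + (1)·1 = 0 ⇒ exp(α) = -1
  r2: exp(i) + (0)·1 = 0 ⇒ exp(i) = 0
Π_2 = D^-1 · α^-1 · Q

["-1", "-1", "0", "1", "0", "0", "0"]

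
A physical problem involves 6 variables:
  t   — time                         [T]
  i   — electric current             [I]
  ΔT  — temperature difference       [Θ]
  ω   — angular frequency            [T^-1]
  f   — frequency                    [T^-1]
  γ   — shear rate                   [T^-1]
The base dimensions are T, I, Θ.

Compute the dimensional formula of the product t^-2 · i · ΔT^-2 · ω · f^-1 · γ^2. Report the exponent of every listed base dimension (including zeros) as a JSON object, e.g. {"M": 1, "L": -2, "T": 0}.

Exponent matrix [T,I,Θ] × [t,i,ΔT,ω,f,γ]:
  T: [ 1  0  0 -1 -1 -1]
  I: [ 0  1  0  0  0  0]
  Θ: [ 0  0  1  0  0  0]
  [T]: (-2)·1+(1)·0+(-2)·0+(1)·-1+(-1)·-1+(2)·-1 = -4
  [I]: (-2)·0+(1)·1+(-2)·0+(1)·0+(-1)·0+(2)·0 = 1
  [Θ]: (-2)·0+(1)·0+(-2)·1+(1)·0+(-1)·0+(2)·0 = -2
⇒ T^-4 I Θ^-2

{"T": -4, "I": 1, "Θ": -2}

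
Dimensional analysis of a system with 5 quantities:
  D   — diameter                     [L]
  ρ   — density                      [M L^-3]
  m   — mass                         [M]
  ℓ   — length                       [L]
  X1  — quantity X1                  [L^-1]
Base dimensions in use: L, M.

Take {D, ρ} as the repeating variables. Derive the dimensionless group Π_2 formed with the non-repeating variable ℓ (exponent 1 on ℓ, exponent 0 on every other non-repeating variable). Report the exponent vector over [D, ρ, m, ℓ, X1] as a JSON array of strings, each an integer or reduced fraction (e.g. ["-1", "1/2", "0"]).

["-1", "0", "0", "1", "0"]

Exponent matrix [L,M] × [D,ρ,m,ℓ,X1]:
  L: [ 1 -3  0  1 -1]
  M: [ 0  1  1  0  0]
Echelon form has 2 nonzero rows (pivots: D,ρ)
Repeat: D,ρ; free: m,ℓ,X1
RREF:
  r0: [   1    0    3    1   -1]
  r1: [   0    1    1    0    0]
Fix exponent of ℓ at 1, m at 0, X1 at 0; solve each RREF row for its pivot's exponent:
  r0: exp(D) + (1)·1 = 0 ⇒ exp(D) = -1
  r1: exp(ρ) + (0)·1 = 0 ⇒ exp(ρ) = 0
Π_2 = D^-1 · ℓ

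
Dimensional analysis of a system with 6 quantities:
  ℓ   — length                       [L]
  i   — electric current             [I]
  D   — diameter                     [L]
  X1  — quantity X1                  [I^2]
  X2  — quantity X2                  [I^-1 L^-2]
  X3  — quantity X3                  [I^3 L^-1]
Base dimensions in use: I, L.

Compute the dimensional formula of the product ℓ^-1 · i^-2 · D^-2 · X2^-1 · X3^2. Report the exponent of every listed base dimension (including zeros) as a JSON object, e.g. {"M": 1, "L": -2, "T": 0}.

{"I": 5, "L": -3}

Exponent matrix [I,L] × [ℓ,i,D,X1,X2,X3]:
  I: [ 0  1  0  2 -1  3]
  L: [ 1  0  1  0 -2 -1]
  [I]: (-1)·0+(-2)·1+(-2)·0+(-1)·-1+(2)·3 = 5
  [L]: (-1)·1+(-2)·0+(-2)·1+(-1)·-2+(2)·-1 = -3
⇒ I^5 L^-3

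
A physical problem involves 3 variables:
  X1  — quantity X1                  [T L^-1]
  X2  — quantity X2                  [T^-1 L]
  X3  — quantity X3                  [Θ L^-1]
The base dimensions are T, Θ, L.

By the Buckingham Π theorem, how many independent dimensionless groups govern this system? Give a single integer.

Write exponents as rows T,Θ,L / cols X1,X2,X3:
  T: [ 1 -1  0]
  Θ: [ 0  0  1]
  L: [-1  1 -1]
Echelon form has 2 nonzero rows (pivots: X1,X3)
Π count = n − r = 3 − 2 = 1

1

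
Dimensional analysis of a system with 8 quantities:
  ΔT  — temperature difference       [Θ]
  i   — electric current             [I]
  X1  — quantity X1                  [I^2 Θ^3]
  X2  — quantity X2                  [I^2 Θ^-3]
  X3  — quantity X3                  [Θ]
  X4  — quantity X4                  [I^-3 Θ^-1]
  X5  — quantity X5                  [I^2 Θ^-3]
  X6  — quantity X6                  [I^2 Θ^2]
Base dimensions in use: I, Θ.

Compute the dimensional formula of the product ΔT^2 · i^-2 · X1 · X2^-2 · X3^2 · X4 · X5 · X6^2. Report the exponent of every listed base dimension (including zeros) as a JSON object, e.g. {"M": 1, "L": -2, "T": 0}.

Write exponents as rows I,Θ / cols ΔT,i,X1,X2,X3,X4,X5,X6:
  I: [ 0  1  2  2  0 -3  2  2]
  Θ: [ 1  0  3 -3  1 -1 -3  2]
  [I]: (2)·0+(-2)·1+(1)·2+(-2)·2+(2)·0+(1)·-3+(1)·2+(2)·2 = -1
  [Θ]: (2)·1+(-2)·0+(1)·3+(-2)·-3+(2)·1+(1)·-1+(1)·-3+(2)·2 = 13
⇒ I^-1 Θ^13

{"I": -1, "Θ": 13}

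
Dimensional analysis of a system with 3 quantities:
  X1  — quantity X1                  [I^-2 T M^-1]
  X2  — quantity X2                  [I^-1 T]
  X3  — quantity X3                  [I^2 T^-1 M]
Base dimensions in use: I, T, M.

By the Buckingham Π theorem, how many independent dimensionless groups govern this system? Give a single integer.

1

Dimensional matrix (I×T×M by X1×X2×X3):
  I: [-2 -1  2]
  T: [ 1  1 -1]
  M: [-1  0  1]
RREF → pivots at {X1,X2} ⇒ r = 2
n=3, r=2 ⇒ 1 dimensionless group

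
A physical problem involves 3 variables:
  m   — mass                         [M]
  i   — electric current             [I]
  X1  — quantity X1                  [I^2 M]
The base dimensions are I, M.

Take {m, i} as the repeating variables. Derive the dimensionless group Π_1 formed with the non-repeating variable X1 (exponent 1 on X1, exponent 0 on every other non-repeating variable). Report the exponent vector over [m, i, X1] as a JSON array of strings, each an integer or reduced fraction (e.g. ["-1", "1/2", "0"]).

Exponent matrix [I,M] × [m,i,X1]:
  I: [ 0  1  2]
  M: [ 1  0  1]
RREF → pivots at {m,i} ⇒ r = 2
Pivot set = {m,i}, free = {X1}
RREF:
  r0: [   1    0    1]
  r1: [   0    1    2]
Fix exponent of X1 at 1; solve each RREF row for its pivot's exponent:
  r0: exp(m) + (1)·1 = 0 ⇒ exp(m) = -1
  r1: exp(i) + (2)·1 = 0 ⇒ exp(i) = -2
Π_1 = m^-1 · i^-2 · X1

["-1", "-2", "1"]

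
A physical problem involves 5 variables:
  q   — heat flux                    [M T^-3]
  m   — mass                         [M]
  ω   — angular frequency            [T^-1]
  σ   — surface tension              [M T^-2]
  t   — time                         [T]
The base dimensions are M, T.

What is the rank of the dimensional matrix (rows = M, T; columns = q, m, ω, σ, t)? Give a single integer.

2

Dimensional matrix (M×T by q×m×ω×σ×t):
  M: [ 1  1  0  1  0]
  T: [-3  0 -1 -2  1]
Echelon form has 2 nonzero rows (pivots: q,m)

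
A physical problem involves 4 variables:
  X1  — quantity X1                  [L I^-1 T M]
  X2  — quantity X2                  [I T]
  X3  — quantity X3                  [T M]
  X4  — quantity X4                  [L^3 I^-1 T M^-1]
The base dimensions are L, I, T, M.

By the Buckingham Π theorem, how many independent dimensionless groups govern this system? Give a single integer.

Write exponents as rows L,I,T,M / cols X1,X2,X3,X4:
  L: [ 1  0  0  3]
  I: [-1  1  0 -1]
  T: [ 1  1  1  1]
  M: [ 1  0  1 -1]
Row reduction gives pivot columns X1,X2,X3; rank = 3
Π count = n − r = 4 − 3 = 1

1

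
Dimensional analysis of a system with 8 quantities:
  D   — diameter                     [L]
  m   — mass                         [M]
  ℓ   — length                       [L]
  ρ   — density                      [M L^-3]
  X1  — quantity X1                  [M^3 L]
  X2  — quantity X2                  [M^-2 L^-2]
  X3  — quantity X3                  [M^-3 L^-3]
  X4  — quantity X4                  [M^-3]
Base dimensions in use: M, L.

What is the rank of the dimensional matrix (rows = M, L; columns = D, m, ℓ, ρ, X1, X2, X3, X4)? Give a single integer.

Dimensional matrix (M×L by D×m×ℓ×ρ×X1×X2×X3×X4):
  M: [ 0  1  0  1  3 -2 -3 -3]
  L: [ 1  0  1 -3  1 -2 -3  0]
Echelon form has 2 nonzero rows (pivots: D,m)

2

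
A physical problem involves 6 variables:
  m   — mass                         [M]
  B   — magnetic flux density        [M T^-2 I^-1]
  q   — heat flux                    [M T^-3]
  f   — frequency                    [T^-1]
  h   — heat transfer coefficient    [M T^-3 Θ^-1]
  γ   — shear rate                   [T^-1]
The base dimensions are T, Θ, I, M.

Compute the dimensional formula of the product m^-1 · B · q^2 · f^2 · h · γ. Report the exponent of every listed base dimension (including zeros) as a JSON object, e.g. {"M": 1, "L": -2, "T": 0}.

Dimensional matrix (T×Θ×I×M by m×B×q×f×h×γ):
  T: [ 0 -2 -3 -1 -3 -1]
  Θ: [ 0  0  0  0 -1  0]
  I: [ 0 -1  0  0  0  0]
  M: [ 1  1  1  0  1  0]
  [T]: (-1)·0+(1)·-2+(2)·-3+(2)·-1+(1)·-3+(1)·-1 = -14
  [Θ]: (-1)·0+(1)·0+(2)·0+(2)·0+(1)·-1+(1)·0 = -1
  [I]: (-1)·0+(1)·-1+(2)·0+(2)·0+(1)·0+(1)·0 = -1
  [M]: (-1)·1+(1)·1+(2)·1+(2)·0+(1)·1+(1)·0 = 3
⇒ T^-14 Θ^-1 I^-1 M^3

{"T": -14, "Θ": -1, "I": -1, "M": 3}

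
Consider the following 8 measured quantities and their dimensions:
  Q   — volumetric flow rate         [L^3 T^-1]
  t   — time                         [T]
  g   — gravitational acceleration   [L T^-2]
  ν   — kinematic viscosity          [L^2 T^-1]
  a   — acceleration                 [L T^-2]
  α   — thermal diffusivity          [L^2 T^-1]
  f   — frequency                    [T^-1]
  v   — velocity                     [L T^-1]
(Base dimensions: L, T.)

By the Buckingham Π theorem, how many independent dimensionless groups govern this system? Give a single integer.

6

Exponent matrix [L,T] × [Q,t,g,ν,a,α,f,v]:
  L: [ 3  0  1  2  1  2  0  1]
  T: [-1  1 -2 -1 -2 -1 -1 -1]
RREF → pivots at {Q,t} ⇒ r = 2
n=8, r=2 ⇒ 6 dimensionless groups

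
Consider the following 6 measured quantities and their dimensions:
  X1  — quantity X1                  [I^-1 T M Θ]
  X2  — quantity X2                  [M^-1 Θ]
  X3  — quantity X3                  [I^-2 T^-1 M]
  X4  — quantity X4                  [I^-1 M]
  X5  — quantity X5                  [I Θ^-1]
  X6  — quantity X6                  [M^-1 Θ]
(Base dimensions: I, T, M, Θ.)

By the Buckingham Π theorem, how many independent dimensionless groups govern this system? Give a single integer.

3

Exponent matrix [I,T,M,Θ] × [X1,X2,X3,X4,X5,X6]:
  I: [-1  0 -2 -1  1  0]
  T: [ 1  0 -1  0  0  0]
  M: [ 1 -1  1  1  0 -1]
  Θ: [ 1  1  0  0 -1  1]
Row reduction gives pivot columns X1,X2,X3; rank = 3
n=6, r=3 ⇒ 3 dimensionless groups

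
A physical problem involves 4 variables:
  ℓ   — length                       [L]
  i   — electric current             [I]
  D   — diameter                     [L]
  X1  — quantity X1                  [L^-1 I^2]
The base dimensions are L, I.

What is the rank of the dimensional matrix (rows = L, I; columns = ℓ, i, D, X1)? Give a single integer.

2

Dimensional matrix (L×I by ℓ×i×D×X1):
  L: [ 1  0  1 -1]
  I: [ 0  1  0  2]
RREF → pivots at {ℓ,i} ⇒ r = 2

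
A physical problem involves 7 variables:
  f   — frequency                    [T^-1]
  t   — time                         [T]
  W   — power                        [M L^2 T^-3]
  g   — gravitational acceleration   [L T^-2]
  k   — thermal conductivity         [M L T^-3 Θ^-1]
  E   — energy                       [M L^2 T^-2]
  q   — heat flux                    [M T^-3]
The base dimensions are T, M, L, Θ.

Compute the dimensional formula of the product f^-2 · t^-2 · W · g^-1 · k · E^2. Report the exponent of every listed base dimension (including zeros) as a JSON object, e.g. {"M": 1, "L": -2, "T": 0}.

{"T": -8, "M": 4, "L": 6, "Θ": -1}

Write exponents as rows T,M,L,Θ / cols f,t,W,g,k,E,q:
  T: [-1  1 -3 -2 -3 -2 -3]
  M: [ 0  0  1  0  1  1  1]
  L: [ 0  0  2  1  1  2  0]
  Θ: [ 0  0  0  0 -1  0  0]
  [T]: (-2)·-1+(-2)·1+(1)·-3+(-1)·-2+(1)·-3+(2)·-2 = -8
  [M]: (-2)·0+(-2)·0+(1)·1+(-1)·0+(1)·1+(2)·1 = 4
  [L]: (-2)·0+(-2)·0+(1)·2+(-1)·1+(1)·1+(2)·2 = 6
  [Θ]: (-2)·0+(-2)·0+(1)·0+(-1)·0+(1)·-1+(2)·0 = -1
⇒ T^-8 M^4 L^6 Θ^-1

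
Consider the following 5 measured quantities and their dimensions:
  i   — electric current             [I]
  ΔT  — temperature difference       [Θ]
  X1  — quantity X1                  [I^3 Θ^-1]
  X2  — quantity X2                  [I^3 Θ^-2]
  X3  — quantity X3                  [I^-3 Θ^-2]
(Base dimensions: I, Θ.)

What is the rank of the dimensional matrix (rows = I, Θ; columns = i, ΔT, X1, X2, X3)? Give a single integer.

Exponent matrix [I,Θ] × [i,ΔT,X1,X2,X3]:
  I: [ 1  0  3  3 -3]
  Θ: [ 0  1 -1 -2 -2]
Row reduction gives pivot columns i,ΔT; rank = 2

2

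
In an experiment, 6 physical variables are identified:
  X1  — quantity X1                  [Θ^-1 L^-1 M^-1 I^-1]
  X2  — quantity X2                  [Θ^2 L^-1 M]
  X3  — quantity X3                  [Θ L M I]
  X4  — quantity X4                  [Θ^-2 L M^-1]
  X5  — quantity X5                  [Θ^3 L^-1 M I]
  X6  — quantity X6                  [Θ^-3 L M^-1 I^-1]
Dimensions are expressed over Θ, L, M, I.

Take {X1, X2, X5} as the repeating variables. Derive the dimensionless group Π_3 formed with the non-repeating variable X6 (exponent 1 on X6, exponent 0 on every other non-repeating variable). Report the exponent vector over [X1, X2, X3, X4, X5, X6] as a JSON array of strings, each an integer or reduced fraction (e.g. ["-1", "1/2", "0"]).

Write exponents as rows Θ,L,M,I / cols X1,X2,X3,X4,X5,X6:
  Θ: [-1  2  1 -2  3 -3]
  L: [-1 -1  1  1 -1  1]
  M: [-1  1  1 -1  1 -1]
  I: [-1  0  1  0  1 -1]
RREF → pivots at {X1,X2,X5} ⇒ r = 3
Repeat: X1,X2,X5; free: X3,X4,X6
RREF:
  r0: [   1    0   -1    0    0    0]
  r1: [   0    1    0   -1    0    0]
  r2: [   0    0    0    0    1   -1]
  r3: [   0    0    0    0    0    0]
Fix exponent of X6 at 1, X3 at 0, X4 at 0; solve each RREF row for its pivot's exponent:
  r0: exp(X1) + (0)·1 = 0 ⇒ exp(X1) = 0
  r1: exp(X2) + (0)·1 = 0 ⇒ exp(X2) = 0
  r2: exp(X5) + (-1)·1 = 0 ⇒ exp(X5) = 1
Π_3 = X5 · X6

["0", "0", "0", "0", "1", "1"]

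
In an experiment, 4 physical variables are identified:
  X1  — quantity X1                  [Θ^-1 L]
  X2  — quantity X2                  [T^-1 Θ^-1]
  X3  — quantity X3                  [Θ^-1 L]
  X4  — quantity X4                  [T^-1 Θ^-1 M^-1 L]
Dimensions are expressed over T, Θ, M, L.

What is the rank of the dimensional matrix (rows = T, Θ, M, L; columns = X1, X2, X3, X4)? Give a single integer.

Exponent matrix [T,Θ,M,L] × [X1,X2,X3,X4]:
  T: [ 0 -1  0 -1]
  Θ: [-1 -1 -1 -1]
  M: [ 0  0  0 -1]
  L: [ 1  0  1  1]
RREF → pivots at {X1,X2,X4} ⇒ r = 3

3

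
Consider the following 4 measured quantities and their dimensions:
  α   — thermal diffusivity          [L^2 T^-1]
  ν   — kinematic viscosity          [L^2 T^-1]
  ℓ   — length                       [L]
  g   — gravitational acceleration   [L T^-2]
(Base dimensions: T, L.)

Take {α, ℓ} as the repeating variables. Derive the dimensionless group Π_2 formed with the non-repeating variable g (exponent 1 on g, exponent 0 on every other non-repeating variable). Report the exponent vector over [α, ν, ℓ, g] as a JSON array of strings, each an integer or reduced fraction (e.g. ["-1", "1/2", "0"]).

["-2", "0", "3", "1"]

Dimensional matrix (T×L by α×ν×ℓ×g):
  T: [-1 -1  0 -2]
  L: [ 2  2  1  1]
Row reduction gives pivot columns α,ℓ; rank = 2
Pivot set = {α,ℓ}, free = {ν,g}
RREF:
  r0: [   1    1    0    2]
  r1: [   0    0    1   -3]
Fix exponent of g at 1, ν at 0; solve each RREF row for its pivot's exponent:
  r0: exp(α) + (2)·1 = 0 ⇒ exp(α) = -2
  r1: exp(ℓ) + (-3)·1 = 0 ⇒ exp(ℓ) = 3
Π_2 = α^-2 · ℓ^3 · g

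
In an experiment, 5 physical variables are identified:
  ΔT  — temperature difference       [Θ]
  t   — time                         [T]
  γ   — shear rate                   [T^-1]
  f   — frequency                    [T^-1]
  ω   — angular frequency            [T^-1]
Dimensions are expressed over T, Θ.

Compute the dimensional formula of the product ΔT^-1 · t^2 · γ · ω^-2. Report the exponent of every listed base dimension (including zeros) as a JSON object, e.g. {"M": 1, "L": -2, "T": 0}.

Write exponents as rows T,Θ / cols ΔT,t,γ,f,ω:
  T: [ 0  1 -1 -1 -1]
  Θ: [ 1  0  0  0  0]
  [T]: (-1)·0+(2)·1+(1)·-1+(-2)·-1 = 3
  [Θ]: (-1)·1+(2)·0+(1)·0+(-2)·0 = -1
⇒ T^3 Θ^-1

{"T": 3, "Θ": -1}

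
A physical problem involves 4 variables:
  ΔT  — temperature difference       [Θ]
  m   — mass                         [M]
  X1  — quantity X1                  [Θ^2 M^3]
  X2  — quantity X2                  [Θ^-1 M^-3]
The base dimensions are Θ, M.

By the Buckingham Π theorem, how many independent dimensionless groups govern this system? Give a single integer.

Exponent matrix [Θ,M] × [ΔT,m,X1,X2]:
  Θ: [ 1  0  2 -1]
  M: [ 0  1  3 -3]
Echelon form has 2 nonzero rows (pivots: ΔT,m)
4 vars − rank 2 = 2 Π groups

2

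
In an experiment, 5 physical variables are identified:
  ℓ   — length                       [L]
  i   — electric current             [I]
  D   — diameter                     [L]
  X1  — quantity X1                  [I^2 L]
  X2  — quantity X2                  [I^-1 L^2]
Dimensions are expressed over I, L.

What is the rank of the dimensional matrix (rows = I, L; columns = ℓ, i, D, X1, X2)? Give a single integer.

Exponent matrix [I,L] × [ℓ,i,D,X1,X2]:
  I: [ 0  1  0  2 -1]
  L: [ 1  0  1  1  2]
Row reduction gives pivot columns ℓ,i; rank = 2

2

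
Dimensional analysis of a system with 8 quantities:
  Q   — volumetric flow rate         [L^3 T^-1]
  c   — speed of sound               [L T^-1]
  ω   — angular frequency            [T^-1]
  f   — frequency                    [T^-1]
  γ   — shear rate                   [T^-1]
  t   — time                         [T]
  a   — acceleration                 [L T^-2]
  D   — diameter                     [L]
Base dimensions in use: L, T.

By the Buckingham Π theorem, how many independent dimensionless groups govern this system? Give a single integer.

6

Dimensional matrix (L×T by Q×c×ω×f×γ×t×a×D):
  L: [ 3  1  0  0  0  0  1  1]
  T: [-1 -1 -1 -1 -1  1 -2  0]
RREF → pivots at {Q,c} ⇒ r = 2
n=8, r=2 ⇒ 6 dimensionless groups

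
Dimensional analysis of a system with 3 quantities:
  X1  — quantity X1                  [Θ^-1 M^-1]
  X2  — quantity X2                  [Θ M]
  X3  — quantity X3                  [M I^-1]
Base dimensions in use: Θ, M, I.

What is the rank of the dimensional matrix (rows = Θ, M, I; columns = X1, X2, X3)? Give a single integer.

Write exponents as rows Θ,M,I / cols X1,X2,X3:
  Θ: [-1  1  0]
  M: [-1  1  1]
  I: [ 0  0 -1]
Row reduction gives pivot columns X1,X3; rank = 2

2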